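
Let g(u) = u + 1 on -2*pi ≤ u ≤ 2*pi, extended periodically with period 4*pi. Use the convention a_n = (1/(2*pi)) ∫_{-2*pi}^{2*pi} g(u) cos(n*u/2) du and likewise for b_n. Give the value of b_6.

-2/3

b_6 = (1/(2*pi)) ∫_{-2*pi}^{2*pi} g(u) sin(3*u) du.
Integrating by parts (boundary term plus one more integral), an antiderivative of (u + 1) sin(3*u) is -u*cos(3*u)/3 + sin(3*u)/9 - cos(3*u)/3; evaluating from -2*pi to 2*pi: ∫_{-2*pi}^{2*pi} (u + 1) sin(3*u) du = (-2*pi/3 - 1/3) - (-1/3 + 2*pi/3) = -4*pi/3.
Hence b_6 = (1/(2*pi))·(-4*pi/3) = -2/3.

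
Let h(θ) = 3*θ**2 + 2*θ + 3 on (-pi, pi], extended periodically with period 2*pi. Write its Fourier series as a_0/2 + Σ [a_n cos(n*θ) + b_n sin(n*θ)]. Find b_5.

4/5

b_5 = 1/pi ∫_{-pi}^{pi} h(θ) sin(5*θ) dθ.
Integrating by parts twice (tabular method), an antiderivative of (3*θ**2 + 2*θ + 3) sin(5*θ) is -3*θ**2*cos(5*θ)/5 + 6*θ*sin(5*θ)/25 - 2*θ*cos(5*θ)/5 + 2*sin(5*θ)/25 - 69*cos(5*θ)/125; evaluating from -pi to pi: ∫_{-pi}^{pi} (3*θ**2 + 2*θ + 3) sin(5*θ) dθ = (69/125 + 2*pi/5 + 3*pi**2/5) - (-2*pi/5 + 69/125 + 3*pi**2/5) = 4*pi/5.
Hence b_5 = (1/pi)·(4*pi/5) = 4/5.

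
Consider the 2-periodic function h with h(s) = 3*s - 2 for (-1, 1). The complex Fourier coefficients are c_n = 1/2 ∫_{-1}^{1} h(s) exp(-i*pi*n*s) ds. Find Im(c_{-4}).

-3/(4*pi)

Since h is real-valued, Im(c_{-4}) = -1/2 ∫_{-1}^{1} h(s) sin(-4*pi*s) ds = b_{4}/2.
Integrating by parts (boundary term plus one more integral), an antiderivative of (3*s - 2) sin(-4*pi*s) is 3*s*cos(4*pi*s)/(4*pi) - 3*sin(4*pi*s)/(16*pi**2) - cos(4*pi*s)/(2*pi); evaluating from -1 to 1: ∫_{-1}^{1} (3*s - 2) sin(-4*pi*s) ds = (1/(4*pi)) - (-5/(4*pi)) = 3/(2*pi).
Hence Im(c_{-4}) = (-1/2)·(3/(2*pi)) = -3/(4*pi).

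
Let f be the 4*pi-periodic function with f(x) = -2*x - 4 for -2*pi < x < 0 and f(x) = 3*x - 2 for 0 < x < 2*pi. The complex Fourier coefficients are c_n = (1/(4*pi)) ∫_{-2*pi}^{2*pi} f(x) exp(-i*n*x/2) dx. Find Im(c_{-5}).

(2 + pi)/(5*pi)

Since f is real-valued, Im(c_{-5}) = -(1/(4*pi)) ∫_{-2*pi}^{2*pi} f(x) sin(-5*x/2) dx = b_{5}/2.
Split the integral at the breakpoints.
Integrating by parts (boundary term plus one more integral), an antiderivative of (-2*x - 4) sin(-5*x/2) is -4*x*cos(5*x/2)/5 + 8*sin(5*x/2)/25 - 8*cos(5*x/2)/5; evaluating from -2*pi to 0: ∫_{-2*pi}^{0} (-2*x - 4) sin(-5*x/2) dx = (-8/5) - (8/5 - 8*pi/5) = -16/5 + 8*pi/5.
Integrating by parts (boundary term plus one more integral), an antiderivative of (3*x - 2) sin(-5*x/2) is 6*x*cos(5*x/2)/5 - 12*sin(5*x/2)/25 - 4*cos(5*x/2)/5; evaluating from 0 to 2*pi: ∫_{0}^{2*pi} (3*x - 2) sin(-5*x/2) dx = (4/5 - 12*pi/5) - (-4/5) = 8/5 - 12*pi/5.
So ∫_{-2*pi}^{2*pi} f(x) sin(-5*x/2) dx = -4*pi/5 - 8/5.
Hence Im(c_{-5}) = (-1/(4*pi))·(-4*pi/5 - 8/5) = (2 + pi)/(5*pi).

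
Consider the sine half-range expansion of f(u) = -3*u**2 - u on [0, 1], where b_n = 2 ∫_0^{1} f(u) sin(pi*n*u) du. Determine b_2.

4/pi

b_2 = 2 ∫_0^{1} (-3*u**2 - u) sin(2*pi*u) du.
Integrating by parts twice (tabular method), an antiderivative of (-3*u**2 - u) sin(2*pi*u) is 3*u**2*cos(2*pi*u)/(2*pi) - 3*u*sin(2*pi*u)/(2*pi**2) + u*cos(2*pi*u)/(2*pi) - sin(2*pi*u)/(4*pi**2) - 3*cos(2*pi*u)/(4*pi**3); evaluating from 0 to 1: ∫_{0}^{1} (-3*u**2 - u) sin(2*pi*u) du = (-3/(4*pi**3) + 2/pi) - (-3/(4*pi**3)) = 2/pi.
Hence b_2 = 2·(2/pi) = 4/pi.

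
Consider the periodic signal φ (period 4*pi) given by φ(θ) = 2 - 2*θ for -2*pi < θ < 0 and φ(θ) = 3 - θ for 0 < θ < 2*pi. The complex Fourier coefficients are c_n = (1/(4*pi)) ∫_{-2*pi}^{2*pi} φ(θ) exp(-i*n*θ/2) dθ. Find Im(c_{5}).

(-1 + 3*pi)/(5*pi)

Since φ is real-valued, Im(c_{5}) = -(1/(4*pi)) ∫_{-2*pi}^{2*pi} φ(θ) sin(5*θ/2) dθ = -b_{5}/2.
Split the integral at the breakpoints.
Integrating by parts (boundary term plus one more integral), an antiderivative of (2 - 2*θ) sin(5*θ/2) is 4*θ*cos(5*θ/2)/5 - 8*sin(5*θ/2)/25 - 4*cos(5*θ/2)/5; evaluating from -2*pi to 0: ∫_{-2*pi}^{0} (2 - 2*θ) sin(5*θ/2) dθ = (-4/5) - (4/5 + 8*pi/5) = -8*pi/5 - 8/5.
Integrating by parts (boundary term plus one more integral), an antiderivative of (3 - θ) sin(5*θ/2) is 2*θ*cos(5*θ/2)/5 - 4*sin(5*θ/2)/25 - 6*cos(5*θ/2)/5; evaluating from 0 to 2*pi: ∫_{0}^{2*pi} (3 - θ) sin(5*θ/2) dθ = (6/5 - 4*pi/5) - (-6/5) = 12/5 - 4*pi/5.
So ∫_{-2*pi}^{2*pi} φ(θ) sin(5*θ/2) dθ = 4/5 - 12*pi/5.
Hence Im(c_{5}) = (-1/(4*pi))·(4/5 - 12*pi/5) = (-1 + 3*pi)/(5*pi).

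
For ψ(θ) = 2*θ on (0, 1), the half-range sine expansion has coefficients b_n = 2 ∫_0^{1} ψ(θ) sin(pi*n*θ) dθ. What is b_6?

-2/(3*pi)

b_6 = 2 ∫_0^{1} (2*θ) sin(6*pi*θ) dθ.
Integrating by parts (boundary term plus one more integral), an antiderivative of (2*θ) sin(6*pi*θ) is -θ*cos(6*pi*θ)/(3*pi) + sin(6*pi*θ)/(18*pi**2); evaluating from 0 to 1: ∫_{0}^{1} (2*θ) sin(6*pi*θ) dθ = (-1/(3*pi)) - (0) = -1/(3*pi).
Hence b_6 = 2·(-1/(3*pi)) = -2/(3*pi).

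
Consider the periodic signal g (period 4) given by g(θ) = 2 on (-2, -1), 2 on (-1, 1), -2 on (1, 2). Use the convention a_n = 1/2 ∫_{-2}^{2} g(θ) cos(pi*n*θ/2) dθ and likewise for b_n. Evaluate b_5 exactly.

b_5 = 1/2 ∫_{-2}^{2} g(θ) sin(5*pi*θ/2) dθ.
Split the integral at the breakpoints.
Directly, an antiderivative of (2) sin(5*pi*θ/2) is -4*cos(5*pi*θ/2)/(5*pi); evaluating from -2 to -1: ∫_{-2}^{-1} (2) sin(5*pi*θ/2) dθ = (0) - (4/(5*pi)) = -4/(5*pi).
Directly, an antiderivative of (2) sin(5*pi*θ/2) is -4*cos(5*pi*θ/2)/(5*pi); evaluating from -1 to 1: ∫_{-1}^{1} (2) sin(5*pi*θ/2) dθ = (0) - (0) = 0.
Directly, an antiderivative of (-2) sin(5*pi*θ/2) is 4*cos(5*pi*θ/2)/(5*pi); evaluating from 1 to 2: ∫_{1}^{2} (-2) sin(5*pi*θ/2) dθ = (-4/(5*pi)) - (0) = -4/(5*pi).
Summing the pieces and multiplying by (1/2) gives b_5 = -4/(5*pi).

-4/(5*pi)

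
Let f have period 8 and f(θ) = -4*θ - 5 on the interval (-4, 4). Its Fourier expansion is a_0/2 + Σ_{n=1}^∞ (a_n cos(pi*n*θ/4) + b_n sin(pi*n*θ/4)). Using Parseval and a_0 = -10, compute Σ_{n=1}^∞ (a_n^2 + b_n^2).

Parseval: a_0^2/2 + Σ_{n≥1} (a_n^2+b_n^2) = 1/4 ∫_{-4}^{4} f(θ)^2 dθ = 662/3.
Subtract a_0^2/2 = 50: Σ (a_n^2+b_n^2) = 512/3.

512/3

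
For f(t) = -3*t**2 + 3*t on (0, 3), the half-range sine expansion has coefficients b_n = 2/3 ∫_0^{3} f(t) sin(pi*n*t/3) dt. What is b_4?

b_4 = 2/3 ∫_0^{3} (-3*t**2 + 3*t) sin(4*pi*t/3) dt.
Integrating by parts twice (tabular method), an antiderivative of (-3*t**2 + 3*t) sin(4*pi*t/3) is 9*t**2*cos(4*pi*t/3)/(4*pi) - 27*t*sin(4*pi*t/3)/(8*pi**2) - 9*t*cos(4*pi*t/3)/(4*pi) + 27*sin(4*pi*t/3)/(16*pi**2) - 81*cos(4*pi*t/3)/(32*pi**3); evaluating from 0 to 3: ∫_{0}^{3} (-3*t**2 + 3*t) sin(4*pi*t/3) dt = (27*(-3 + 16*pi**2)/(32*pi**3)) - (-81/(32*pi**3)) = 27/(2*pi).
Hence b_4 = (2/3)·(27/(2*pi)) = 9/pi.

9/pi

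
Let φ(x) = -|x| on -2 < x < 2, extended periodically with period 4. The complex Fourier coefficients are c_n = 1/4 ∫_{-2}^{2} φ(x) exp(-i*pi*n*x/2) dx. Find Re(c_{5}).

4/(25*pi**2)

Since φ is real-valued, Re(c_{5}) = 1/4 ∫_{-2}^{2} φ(x) cos(5*pi*x/2) dx = a_{5}/2.
φ is even and cos(5*pi*x/2) is even, so the integrand is even: ∫_{-2}^{2} φ(x) cos(5*pi*x/2) dx = 2∫_0^{2} φ(x) cos(5*pi*x/2) dx.
Integrating by parts (boundary term plus one more integral), an antiderivative of (-x) cos(5*pi*x/2) is -2*x*sin(5*pi*x/2)/(5*pi) - 4*cos(5*pi*x/2)/(25*pi**2); evaluating from 0 to 2: ∫_{0}^{2} (-x) cos(5*pi*x/2) dx = (4/(25*pi**2)) - (-4/(25*pi**2)) = 8/(25*pi**2).
So ∫_{-2}^{2} φ(x) cos(5*pi*x/2) dx = 16/(25*pi**2).
Hence Re(c_{5}) = (1/4)·(16/(25*pi**2)) = 4/(25*pi**2).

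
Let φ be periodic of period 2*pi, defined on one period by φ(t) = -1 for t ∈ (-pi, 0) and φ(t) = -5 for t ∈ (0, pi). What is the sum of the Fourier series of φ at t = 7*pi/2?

-1

t = 7*pi/2 differs from t = -pi/2 by 2 full period(s), and the series is 2*pi-periodic.
φ is continuous at t = -pi/2 with value -1, so the series converges to -1 there.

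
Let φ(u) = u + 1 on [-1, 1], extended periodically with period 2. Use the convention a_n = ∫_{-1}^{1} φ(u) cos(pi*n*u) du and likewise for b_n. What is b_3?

b_3 = ∫_{-1}^{1} φ(u) sin(3*pi*u) du.
Integrating by parts (boundary term plus one more integral), an antiderivative of (u + 1) sin(3*pi*u) is -u*cos(3*pi*u)/(3*pi) + sin(3*pi*u)/(9*pi**2) - cos(3*pi*u)/(3*pi); evaluating from -1 to 1: ∫_{-1}^{1} (u + 1) sin(3*pi*u) du = (2/(3*pi)) - (0) = 2/(3*pi).
Hence b_3 = 2/(3*pi).

2/(3*pi)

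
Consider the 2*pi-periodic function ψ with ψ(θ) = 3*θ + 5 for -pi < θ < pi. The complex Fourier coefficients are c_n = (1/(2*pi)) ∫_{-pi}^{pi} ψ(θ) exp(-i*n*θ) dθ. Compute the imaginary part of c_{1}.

Since ψ is real-valued, Im(c_{1}) = -(1/(2*pi)) ∫_{-pi}^{pi} ψ(θ) sin(θ) dθ = -b_{1}/2.
Integrating by parts (boundary term plus one more integral), an antiderivative of (3*θ + 5) sin(θ) is -3*θ*cos(θ) + 3*sin(θ) - 5*cos(θ); evaluating from -pi to pi: ∫_{-pi}^{pi} (3*θ + 5) sin(θ) dθ = (5 + 3*pi) - (5 - 3*pi) = 6*pi.
Hence Im(c_{1}) = (-1/(2*pi))·(6*pi) = -3.

-3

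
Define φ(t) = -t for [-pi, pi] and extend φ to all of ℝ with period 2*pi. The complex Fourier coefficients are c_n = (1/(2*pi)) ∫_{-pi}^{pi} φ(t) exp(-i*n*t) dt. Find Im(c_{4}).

Since φ is real-valued, Im(c_{4}) = -(1/(2*pi)) ∫_{-pi}^{pi} φ(t) sin(4*t) dt = -b_{4}/2.
φ is odd and sin(4*t) is odd, so the integrand is even: ∫_{-pi}^{pi} φ(t) sin(4*t) dt = 2∫_0^{pi} φ(t) sin(4*t) dt.
Integrating by parts (boundary term plus one more integral), an antiderivative of (-t) sin(4*t) is t*cos(4*t)/4 - sin(4*t)/16; evaluating from 0 to pi: ∫_{0}^{pi} (-t) sin(4*t) dt = (pi/4) - (0) = pi/4.
So ∫_{-pi}^{pi} φ(t) sin(4*t) dt = pi/2.
Hence Im(c_{4}) = (-1/(2*pi))·(pi/2) = -1/4.

-1/4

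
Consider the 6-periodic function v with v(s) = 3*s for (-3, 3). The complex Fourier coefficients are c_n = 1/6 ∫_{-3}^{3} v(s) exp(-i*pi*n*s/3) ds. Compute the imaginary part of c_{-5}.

Since v is real-valued, Im(c_{-5}) = -1/6 ∫_{-3}^{3} v(s) sin(-5*pi*s/3) ds = b_{5}/2.
v is odd and sin(-5*pi*s/3) is odd, so the integrand is even: ∫_{-3}^{3} v(s) sin(-5*pi*s/3) ds = 2∫_0^{3} v(s) sin(-5*pi*s/3) ds.
Integrating by parts (boundary term plus one more integral), an antiderivative of (3*s) sin(-5*pi*s/3) is 9*s*cos(5*pi*s/3)/(5*pi) - 27*sin(5*pi*s/3)/(25*pi**2); evaluating from 0 to 3: ∫_{0}^{3} (3*s) sin(-5*pi*s/3) ds = (-27/(5*pi)) - (0) = -27/(5*pi).
So ∫_{-3}^{3} v(s) sin(-5*pi*s/3) ds = -54/(5*pi).
Hence Im(c_{-5}) = (-1/6)·(-54/(5*pi)) = 9/(5*pi).

9/(5*pi)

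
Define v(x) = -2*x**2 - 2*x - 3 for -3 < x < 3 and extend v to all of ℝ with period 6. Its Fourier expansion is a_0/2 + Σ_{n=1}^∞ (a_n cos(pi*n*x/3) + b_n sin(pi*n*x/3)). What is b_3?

b_3 = 1/3 ∫_{-3}^{3} v(x) sin(pi*x) dx.
Integrating by parts twice (tabular method), an antiderivative of (-2*x**2 - 2*x - 3) sin(pi*x) is 2*x**2*cos(pi*x)/pi - 4*x*sin(pi*x)/pi**2 + 2*x*cos(pi*x)/pi - 2*sin(pi*x)/pi**2 - 4*cos(pi*x)/pi**3 + 3*cos(pi*x)/pi; evaluating from -3 to 3: ∫_{-3}^{3} (-2*x**2 - 2*x - 3) sin(pi*x) dx = (-27/pi + 4/pi**3) - (-15/pi + 4/pi**3) = -12/pi.
Hence b_3 = (1/3)·(-12/pi) = -4/pi.

-4/pi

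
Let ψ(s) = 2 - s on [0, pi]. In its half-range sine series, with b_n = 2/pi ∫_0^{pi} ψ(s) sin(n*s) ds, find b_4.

1/2

b_4 = 2/pi ∫_0^{pi} (2 - s) sin(4*s) ds.
Integrating by parts (boundary term plus one more integral), an antiderivative of (2 - s) sin(4*s) is s*cos(4*s)/4 - sin(4*s)/16 - cos(4*s)/2; evaluating from 0 to pi: ∫_{0}^{pi} (2 - s) sin(4*s) ds = (-1/2 + pi/4) - (-1/2) = pi/4.
Hence b_4 = (2/pi)·(pi/4) = 1/2.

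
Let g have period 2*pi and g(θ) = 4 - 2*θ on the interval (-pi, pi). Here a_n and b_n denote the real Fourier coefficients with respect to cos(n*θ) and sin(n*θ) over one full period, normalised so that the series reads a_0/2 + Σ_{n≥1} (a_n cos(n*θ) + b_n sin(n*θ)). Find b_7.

b_7 = 1/pi ∫_{-pi}^{pi} g(θ) sin(7*θ) dθ.
Integrating by parts (boundary term plus one more integral), an antiderivative of (4 - 2*θ) sin(7*θ) is 2*θ*cos(7*θ)/7 - 2*sin(7*θ)/49 - 4*cos(7*θ)/7; evaluating from -pi to pi: ∫_{-pi}^{pi} (4 - 2*θ) sin(7*θ) dθ = (4/7 - 2*pi/7) - (4/7 + 2*pi/7) = -4*pi/7.
Hence b_7 = (1/pi)·(-4*pi/7) = -4/7.

-4/7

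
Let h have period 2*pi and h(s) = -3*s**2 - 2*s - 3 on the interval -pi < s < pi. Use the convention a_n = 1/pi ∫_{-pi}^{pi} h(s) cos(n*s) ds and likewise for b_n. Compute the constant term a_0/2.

-pi**2 - 3

a_0 = 1/pi ∫_{-pi}^{pi} h(s) ds = 1/pi · (-2*pi*(3 + pi**2)) = -2*pi**2 - 6.
So the constant term a_0/2 = -pi**2 - 3.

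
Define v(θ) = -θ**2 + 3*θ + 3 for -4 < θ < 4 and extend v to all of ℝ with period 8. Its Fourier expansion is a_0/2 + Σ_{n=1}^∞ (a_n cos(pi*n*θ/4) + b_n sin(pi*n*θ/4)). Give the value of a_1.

64/pi**2

a_1 = 1/4 ∫_{-4}^{4} v(θ) cos(pi*θ/4) dθ.
Integrating by parts twice (tabular method), an antiderivative of (-θ**2 + 3*θ + 3) cos(pi*θ/4) is -4*θ**2*sin(pi*θ/4)/pi + 12*θ*sin(pi*θ/4)/pi - 32*θ*cos(pi*θ/4)/pi**2 + 12*sin(pi*θ/4)/pi + 128*sin(pi*θ/4)/pi**3 + 48*cos(pi*θ/4)/pi**2; evaluating from -4 to 4: ∫_{-4}^{4} (-θ**2 + 3*θ + 3) cos(pi*θ/4) dθ = (80/pi**2) - (-176/pi**2) = 256/pi**2.
Hence a_1 = (1/4)·(256/pi**2) = 64/pi**2.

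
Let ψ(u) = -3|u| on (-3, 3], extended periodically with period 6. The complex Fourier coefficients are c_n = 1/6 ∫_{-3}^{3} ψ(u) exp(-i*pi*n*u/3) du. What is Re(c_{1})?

18/pi**2

Since ψ is real-valued, Re(c_{1}) = 1/6 ∫_{-3}^{3} ψ(u) cos(pi*u/3) du = a_{1}/2.
ψ is even and cos(pi*u/3) is even, so the integrand is even: ∫_{-3}^{3} ψ(u) cos(pi*u/3) du = 2∫_0^{3} ψ(u) cos(pi*u/3) du.
Integrating by parts (boundary term plus one more integral), an antiderivative of (-3*u) cos(pi*u/3) is -9*u*sin(pi*u/3)/pi - 27*cos(pi*u/3)/pi**2; evaluating from 0 to 3: ∫_{0}^{3} (-3*u) cos(pi*u/3) du = (27/pi**2) - (-27/pi**2) = 54/pi**2.
So ∫_{-3}^{3} ψ(u) cos(pi*u/3) du = 108/pi**2.
Hence Re(c_{1}) = (1/6)·(108/pi**2) = 18/pi**2.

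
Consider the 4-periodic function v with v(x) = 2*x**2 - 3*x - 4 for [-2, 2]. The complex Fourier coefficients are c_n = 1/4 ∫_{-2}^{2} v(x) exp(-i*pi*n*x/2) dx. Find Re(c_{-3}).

-16/(9*pi**2)

Since v is real-valued, Re(c_{-3}) = 1/4 ∫_{-2}^{2} v(x) cos(-3*pi*x/2) dx = a_{3}/2.
Integrating by parts twice (tabular method), an antiderivative of (2*x**2 - 3*x - 4) cos(-3*pi*x/2) is 4*x**2*sin(3*pi*x/2)/(3*pi) - 2*x*sin(3*pi*x/2)/pi + 16*x*cos(3*pi*x/2)/(9*pi**2) - 8*sin(3*pi*x/2)/(3*pi) - 32*sin(3*pi*x/2)/(27*pi**3) - 4*cos(3*pi*x/2)/(3*pi**2); evaluating from -2 to 2: ∫_{-2}^{2} (2*x**2 - 3*x - 4) cos(-3*pi*x/2) dx = (-20/(9*pi**2)) - (44/(9*pi**2)) = -64/(9*pi**2).
Hence Re(c_{-3}) = (1/4)·(-64/(9*pi**2)) = -16/(9*pi**2).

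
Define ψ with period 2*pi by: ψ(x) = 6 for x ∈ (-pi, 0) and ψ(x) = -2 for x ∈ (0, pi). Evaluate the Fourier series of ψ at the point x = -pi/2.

6

ψ is continuous at x = -pi/2 with value 6, so the series converges to 6 there.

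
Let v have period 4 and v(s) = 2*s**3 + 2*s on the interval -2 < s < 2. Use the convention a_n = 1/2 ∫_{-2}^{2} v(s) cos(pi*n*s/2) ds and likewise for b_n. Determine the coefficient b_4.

-10/pi + 3/pi**3

b_4 = 1/2 ∫_{-2}^{2} v(s) sin(2*pi*s) ds.
v is odd and sin(2*pi*s) is odd, so the integrand is even and b_4 = ∫_0^{2} v(s) sin(2*pi*s) ds.
Integrating by parts three times (tabular method), an antiderivative of (2*s**3 + 2*s) sin(2*pi*s) is -s**3*cos(2*pi*s)/pi + 3*s**2*sin(2*pi*s)/(2*pi**2) - s*cos(2*pi*s)/pi + 3*s*cos(2*pi*s)/(2*pi**3) - 3*sin(2*pi*s)/(4*pi**4) + sin(2*pi*s)/(2*pi**2); evaluating from 0 to 2: ∫_{0}^{2} (2*s**3 + 2*s) sin(2*pi*s) ds = (-10/pi + 3/pi**3) - (0) = -10/pi + 3/pi**3.
Hence b_4 = -10/pi + 3/pi**3.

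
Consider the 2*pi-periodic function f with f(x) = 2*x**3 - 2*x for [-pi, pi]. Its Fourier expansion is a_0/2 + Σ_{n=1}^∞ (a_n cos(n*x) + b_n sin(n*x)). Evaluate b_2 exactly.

b_2 = 1/pi ∫_{-pi}^{pi} f(x) sin(2*x) dx.
f is odd and sin(2*x) is odd, so the integrand is even and b_2 = 2/pi ∫_0^{pi} f(x) sin(2*x) dx.
Integrating by parts three times (tabular method), an antiderivative of (2*x**3 - 2*x) sin(2*x) is -x**3*cos(2*x) + 3*x**2*sin(2*x)/2 + 5*x*cos(2*x)/2 - 5*sin(2*x)/4; evaluating from 0 to pi: ∫_{0}^{pi} (2*x**3 - 2*x) sin(2*x) dx = (pi*(5/2 - pi**2)) - (0) = pi*(5/2 - pi**2).
Hence b_2 = (2/pi)·(pi*(5/2 - pi**2)) = 5 - 2*pi**2.

5 - 2*pi**2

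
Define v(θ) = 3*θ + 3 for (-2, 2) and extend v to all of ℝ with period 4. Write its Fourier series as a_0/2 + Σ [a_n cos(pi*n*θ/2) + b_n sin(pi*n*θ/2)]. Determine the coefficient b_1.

12/pi

b_1 = 1/2 ∫_{-2}^{2} v(θ) sin(pi*θ/2) dθ.
Integrating by parts (boundary term plus one more integral), an antiderivative of (3*θ + 3) sin(pi*θ/2) is -6*θ*cos(pi*θ/2)/pi + 12*sin(pi*θ/2)/pi**2 - 6*cos(pi*θ/2)/pi; evaluating from -2 to 2: ∫_{-2}^{2} (3*θ + 3) sin(pi*θ/2) dθ = (18/pi) - (-6/pi) = 24/pi.
Hence b_1 = (1/2)·(24/pi) = 12/pi.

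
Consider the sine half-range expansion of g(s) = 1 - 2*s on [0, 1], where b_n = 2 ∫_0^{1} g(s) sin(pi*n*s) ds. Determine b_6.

b_6 = 2 ∫_0^{1} (1 - 2*s) sin(6*pi*s) ds.
Integrating by parts (boundary term plus one more integral), an antiderivative of (1 - 2*s) sin(6*pi*s) is s*cos(6*pi*s)/(3*pi) - sin(6*pi*s)/(18*pi**2) - cos(6*pi*s)/(6*pi); evaluating from 0 to 1: ∫_{0}^{1} (1 - 2*s) sin(6*pi*s) ds = (1/(6*pi)) - (-1/(6*pi)) = 1/(3*pi).
Hence b_6 = 2·(1/(3*pi)) = 2/(3*pi).

2/(3*pi)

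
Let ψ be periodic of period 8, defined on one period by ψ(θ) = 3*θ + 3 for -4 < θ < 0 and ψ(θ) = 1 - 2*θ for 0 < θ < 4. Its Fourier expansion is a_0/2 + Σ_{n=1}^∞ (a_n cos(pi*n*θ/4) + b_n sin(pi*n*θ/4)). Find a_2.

0

a_2 = 1/4 ∫_{-4}^{4} ψ(θ) cos(pi*θ/2) dθ.
Split the integral at the breakpoints.
Integrating by parts (boundary term plus one more integral), an antiderivative of (3*θ + 3) cos(pi*θ/2) is 6*θ*sin(pi*θ/2)/pi + 6*sin(pi*θ/2)/pi + 12*cos(pi*θ/2)/pi**2; evaluating from -4 to 0: ∫_{-4}^{0} (3*θ + 3) cos(pi*θ/2) dθ = (12/pi**2) - (12/pi**2) = 0.
Integrating by parts (boundary term plus one more integral), an antiderivative of (1 - 2*θ) cos(pi*θ/2) is -4*θ*sin(pi*θ/2)/pi + 2*sin(pi*θ/2)/pi - 8*cos(pi*θ/2)/pi**2; evaluating from 0 to 4: ∫_{0}^{4} (1 - 2*θ) cos(pi*θ/2) dθ = (-8/pi**2) - (-8/pi**2) = 0.
Summing the pieces and multiplying by (1/4) gives a_2 = 0.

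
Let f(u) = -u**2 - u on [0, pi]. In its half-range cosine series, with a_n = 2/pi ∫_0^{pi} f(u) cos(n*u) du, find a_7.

4*(1 + pi)/(49*pi)

a_7 = 2/pi ∫_0^{pi} (-u**2 - u) cos(7*u) du.
Integrating by parts twice (tabular method), an antiderivative of (-u**2 - u) cos(7*u) is -u**2*sin(7*u)/7 - u*sin(7*u)/7 - 2*u*cos(7*u)/49 + 2*sin(7*u)/343 - cos(7*u)/49; evaluating from 0 to pi: ∫_{0}^{pi} (-u**2 - u) cos(7*u) du = (1/49 + 2*pi/49) - (-1/49) = 2/49 + 2*pi/49.
Hence a_7 = (2/pi)·(2/49 + 2*pi/49) = 4*(1 + pi)/(49*pi).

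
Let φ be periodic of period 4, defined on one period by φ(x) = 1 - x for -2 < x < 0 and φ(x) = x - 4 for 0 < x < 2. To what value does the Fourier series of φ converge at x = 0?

-3/2

At x = 0 the one-sided limits are φ(0^-) = 1 and φ(0^+) = -4.
By Dirichlet's theorem the series converges to their average, [(1) + (-4)]/2 = -3/2.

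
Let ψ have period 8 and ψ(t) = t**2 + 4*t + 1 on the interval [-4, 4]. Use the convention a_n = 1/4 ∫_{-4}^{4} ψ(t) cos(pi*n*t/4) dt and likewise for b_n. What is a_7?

a_7 = 1/4 ∫_{-4}^{4} ψ(t) cos(7*pi*t/4) dt.
Integrating by parts twice (tabular method), an antiderivative of (t**2 + 4*t + 1) cos(7*pi*t/4) is 4*t**2*sin(7*pi*t/4)/(7*pi) + 16*t*sin(7*pi*t/4)/(7*pi) + 32*t*cos(7*pi*t/4)/(49*pi**2) - 128*sin(7*pi*t/4)/(343*pi**3) + 4*sin(7*pi*t/4)/(7*pi) + 64*cos(7*pi*t/4)/(49*pi**2); evaluating from -4 to 4: ∫_{-4}^{4} (t**2 + 4*t + 1) cos(7*pi*t/4) dt = (-192/(49*pi**2)) - (64/(49*pi**2)) = -256/(49*pi**2).
Hence a_7 = (1/4)·(-256/(49*pi**2)) = -64/(49*pi**2).

-64/(49*pi**2)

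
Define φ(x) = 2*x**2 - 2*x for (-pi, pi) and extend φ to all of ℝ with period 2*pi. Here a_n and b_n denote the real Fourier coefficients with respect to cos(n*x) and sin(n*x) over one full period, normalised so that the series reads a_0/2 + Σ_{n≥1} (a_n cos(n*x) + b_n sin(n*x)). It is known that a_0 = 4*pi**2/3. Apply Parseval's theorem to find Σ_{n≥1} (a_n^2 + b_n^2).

8*pi**2*(15 + 4*pi**2)/45

Parseval: a_0^2/2 + Σ_{n≥1} (a_n^2+b_n^2) = 1/pi ∫_{-pi}^{pi} φ(x)^2 dx = 8*pi**2*(5 + 3*pi**2)/15.
Subtract a_0^2/2 = 8*pi**4/9: Σ (a_n^2+b_n^2) = 8*pi**2*(15 + 4*pi**2)/45.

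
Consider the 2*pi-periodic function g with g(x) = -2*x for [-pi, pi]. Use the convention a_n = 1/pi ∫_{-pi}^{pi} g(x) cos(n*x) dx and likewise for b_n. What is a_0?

0

a_0 = 1/pi ∫_{-pi}^{pi} g(x) dx = 1/pi · (0) = 0.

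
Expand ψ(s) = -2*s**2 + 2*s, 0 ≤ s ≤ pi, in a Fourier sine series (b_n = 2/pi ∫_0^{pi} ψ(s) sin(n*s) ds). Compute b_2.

-2 + 2*pi

b_2 = 2/pi ∫_0^{pi} (-2*s**2 + 2*s) sin(2*s) ds.
Integrating by parts twice (tabular method), an antiderivative of (-2*s**2 + 2*s) sin(2*s) is s**2*cos(2*s) - s*sin(2*s) - s*cos(2*s) + sin(2*s)/2 - cos(2*s)/2; evaluating from 0 to pi: ∫_{0}^{pi} (-2*s**2 + 2*s) sin(2*s) ds = (-pi - 1/2 + pi**2) - (-1/2) = pi*(-1 + pi).
Hence b_2 = (2/pi)·(pi*(-1 + pi)) = -2 + 2*pi.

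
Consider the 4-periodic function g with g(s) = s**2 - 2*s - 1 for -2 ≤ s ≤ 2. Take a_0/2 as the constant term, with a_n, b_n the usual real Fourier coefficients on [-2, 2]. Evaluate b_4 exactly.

2/pi

b_4 = 1/2 ∫_{-2}^{2} g(s) sin(2*pi*s) ds.
Integrating by parts twice (tabular method), an antiderivative of (s**2 - 2*s - 1) sin(2*pi*s) is -s**2*cos(2*pi*s)/(2*pi) + s*sin(2*pi*s)/(2*pi**2) + s*cos(2*pi*s)/pi - sin(2*pi*s)/(2*pi**2) + cos(2*pi*s)/(4*pi**3) + cos(2*pi*s)/(2*pi); evaluating from -2 to 2: ∫_{-2}^{2} (s**2 - 2*s - 1) sin(2*pi*s) ds = ((1 + 2*pi**2)/(4*pi**3)) - ((1 - 14*pi**2)/(4*pi**3)) = 4/pi.
Hence b_4 = (1/2)·(4/pi) = 2/pi.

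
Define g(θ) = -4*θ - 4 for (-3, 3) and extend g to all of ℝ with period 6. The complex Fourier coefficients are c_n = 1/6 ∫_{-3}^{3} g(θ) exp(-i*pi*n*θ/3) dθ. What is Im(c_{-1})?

-12/pi

Since g is real-valued, Im(c_{-1}) = -1/6 ∫_{-3}^{3} g(θ) sin(-pi*θ/3) dθ = b_{1}/2.
Integrating by parts (boundary term plus one more integral), an antiderivative of (-4*θ - 4) sin(-pi*θ/3) is -12*θ*cos(pi*θ/3)/pi + 36*sin(pi*θ/3)/pi**2 - 12*cos(pi*θ/3)/pi; evaluating from -3 to 3: ∫_{-3}^{3} (-4*θ - 4) sin(-pi*θ/3) dθ = (48/pi) - (-24/pi) = 72/pi.
Hence Im(c_{-1}) = (-1/6)·(72/pi) = -12/pi.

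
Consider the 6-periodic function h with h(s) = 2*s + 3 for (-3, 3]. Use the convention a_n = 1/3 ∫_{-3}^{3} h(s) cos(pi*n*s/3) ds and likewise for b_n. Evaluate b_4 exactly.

b_4 = 1/3 ∫_{-3}^{3} h(s) sin(4*pi*s/3) ds.
Integrating by parts (boundary term plus one more integral), an antiderivative of (2*s + 3) sin(4*pi*s/3) is -3*s*cos(4*pi*s/3)/(2*pi) + 9*sin(4*pi*s/3)/(8*pi**2) - 9*cos(4*pi*s/3)/(4*pi); evaluating from -3 to 3: ∫_{-3}^{3} (2*s + 3) sin(4*pi*s/3) ds = (-27/(4*pi)) - (9/(4*pi)) = -9/pi.
Hence b_4 = (1/3)·(-9/pi) = -3/pi.

-3/pi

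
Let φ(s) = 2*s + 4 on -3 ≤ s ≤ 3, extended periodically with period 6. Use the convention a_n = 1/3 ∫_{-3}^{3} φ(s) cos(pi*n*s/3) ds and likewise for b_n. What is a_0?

8

a_0 = 1/3 ∫_{-3}^{3} φ(s) ds = 1/3 · (24) = 8.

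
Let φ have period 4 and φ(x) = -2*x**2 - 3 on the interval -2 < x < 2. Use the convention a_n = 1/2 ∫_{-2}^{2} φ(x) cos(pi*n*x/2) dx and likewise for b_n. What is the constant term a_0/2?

a_0 = 1/2 ∫_{-2}^{2} φ(x) dx = 1/2 · (-68/3) = -34/3.
So the constant term a_0/2 = -17/3.

-17/3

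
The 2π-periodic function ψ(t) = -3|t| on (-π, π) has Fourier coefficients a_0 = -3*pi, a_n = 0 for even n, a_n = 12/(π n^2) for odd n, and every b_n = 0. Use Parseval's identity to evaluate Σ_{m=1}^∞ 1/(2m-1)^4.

Parseval: a_0^2/2 + Σ a_n^2 = (1/π) ∫_{-π}^{π} ψ(t)^2 dt = 6*pi**2.
Subtract a_0^2/2 = 9*pi**2/2: Σ a_n^2 = 3*pi**2/2.
Only odd n contribute, with a_n^2 = 144/(π^2 n^4), so Σ_{m≥1} 1/(2m-1)^4 = π^2·(3*pi**2/2)/144 = pi**4/96.

pi**4/96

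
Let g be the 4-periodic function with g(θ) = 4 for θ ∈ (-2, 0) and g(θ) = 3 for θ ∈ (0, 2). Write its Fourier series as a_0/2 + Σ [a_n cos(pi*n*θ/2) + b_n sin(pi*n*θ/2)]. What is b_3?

-2/(3*pi)

b_3 = 1/2 ∫_{-2}^{2} g(θ) sin(3*pi*θ/2) dθ.
Split the integral at the breakpoints.
Directly, an antiderivative of (4) sin(3*pi*θ/2) is -8*cos(3*pi*θ/2)/(3*pi); evaluating from -2 to 0: ∫_{-2}^{0} (4) sin(3*pi*θ/2) dθ = (-8/(3*pi)) - (8/(3*pi)) = -16/(3*pi).
Directly, an antiderivative of (3) sin(3*pi*θ/2) is -2*cos(3*pi*θ/2)/pi; evaluating from 0 to 2: ∫_{0}^{2} (3) sin(3*pi*θ/2) dθ = (2/pi) - (-2/pi) = 4/pi.
Summing the pieces and multiplying by (1/2) gives b_3 = -2/(3*pi).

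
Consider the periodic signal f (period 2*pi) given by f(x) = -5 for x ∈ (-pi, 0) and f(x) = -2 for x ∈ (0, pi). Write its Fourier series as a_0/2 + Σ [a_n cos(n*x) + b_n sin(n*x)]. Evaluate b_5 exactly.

6/(5*pi)

b_5 = 1/pi ∫_{-pi}^{pi} f(x) sin(5*x) dx.
Split the integral at the breakpoints.
Directly, an antiderivative of (-5) sin(5*x) is cos(5*x); evaluating from -pi to 0: ∫_{-pi}^{0} (-5) sin(5*x) dx = (1) - (-1) = 2.
Directly, an antiderivative of (-2) sin(5*x) is 2*cos(5*x)/5; evaluating from 0 to pi: ∫_{0}^{pi} (-2) sin(5*x) dx = (-2/5) - (2/5) = -4/5.
Summing the pieces and multiplying by (1/pi) gives b_5 = 6/(5*pi).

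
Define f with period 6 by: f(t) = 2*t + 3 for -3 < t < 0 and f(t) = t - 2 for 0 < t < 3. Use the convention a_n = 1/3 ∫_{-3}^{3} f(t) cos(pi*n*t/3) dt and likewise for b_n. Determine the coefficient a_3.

2/(3*pi**2)

a_3 = 1/3 ∫_{-3}^{3} f(t) cos(pi*t) dt.
Split the integral at the breakpoints.
Integrating by parts (boundary term plus one more integral), an antiderivative of (2*t + 3) cos(pi*t) is 2*t*sin(pi*t)/pi + 3*sin(pi*t)/pi + 2*cos(pi*t)/pi**2; evaluating from -3 to 0: ∫_{-3}^{0} (2*t + 3) cos(pi*t) dt = (2/pi**2) - (-2/pi**2) = 4/pi**2.
Integrating by parts (boundary term plus one more integral), an antiderivative of (t - 2) cos(pi*t) is t*sin(pi*t)/pi - 2*sin(pi*t)/pi + cos(pi*t)/pi**2; evaluating from 0 to 3: ∫_{0}^{3} (t - 2) cos(pi*t) dt = (-1/pi**2) - (pi**(-2)) = -2/pi**2.
Summing the pieces and multiplying by (1/3) gives a_3 = 2/(3*pi**2).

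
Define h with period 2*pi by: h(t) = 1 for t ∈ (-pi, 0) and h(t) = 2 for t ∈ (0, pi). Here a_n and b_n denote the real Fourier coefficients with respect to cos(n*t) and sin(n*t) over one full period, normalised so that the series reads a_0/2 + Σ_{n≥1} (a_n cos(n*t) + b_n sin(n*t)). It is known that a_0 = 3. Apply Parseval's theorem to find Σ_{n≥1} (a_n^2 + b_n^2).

Parseval: a_0^2/2 + Σ_{n≥1} (a_n^2+b_n^2) = 1/pi ∫_{-pi}^{pi} h(t)^2 dt = 5.
Subtract a_0^2/2 = 9/2: Σ (a_n^2+b_n^2) = 1/2.

1/2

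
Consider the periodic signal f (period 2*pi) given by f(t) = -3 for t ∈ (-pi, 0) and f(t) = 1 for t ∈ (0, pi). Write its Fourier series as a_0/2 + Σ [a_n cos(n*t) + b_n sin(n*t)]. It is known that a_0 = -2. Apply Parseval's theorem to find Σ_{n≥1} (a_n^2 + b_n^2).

8

Parseval: a_0^2/2 + Σ_{n≥1} (a_n^2+b_n^2) = 1/pi ∫_{-pi}^{pi} f(t)^2 dt = 10.
Subtract a_0^2/2 = 2: Σ (a_n^2+b_n^2) = 8.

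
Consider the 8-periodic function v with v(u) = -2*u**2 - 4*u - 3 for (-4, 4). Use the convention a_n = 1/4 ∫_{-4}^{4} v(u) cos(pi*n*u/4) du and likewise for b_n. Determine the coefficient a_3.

128/(9*pi**2)

a_3 = 1/4 ∫_{-4}^{4} v(u) cos(3*pi*u/4) du.
Integrating by parts twice (tabular method), an antiderivative of (-2*u**2 - 4*u - 3) cos(3*pi*u/4) is -8*u**2*sin(3*pi*u/4)/(3*pi) - 16*u*sin(3*pi*u/4)/(3*pi) - 64*u*cos(3*pi*u/4)/(9*pi**2) - 4*sin(3*pi*u/4)/pi + 256*sin(3*pi*u/4)/(27*pi**3) - 64*cos(3*pi*u/4)/(9*pi**2); evaluating from -4 to 4: ∫_{-4}^{4} (-2*u**2 - 4*u - 3) cos(3*pi*u/4) du = (320/(9*pi**2)) - (-64/(3*pi**2)) = 512/(9*pi**2).
Hence a_3 = (1/4)·(512/(9*pi**2)) = 128/(9*pi**2).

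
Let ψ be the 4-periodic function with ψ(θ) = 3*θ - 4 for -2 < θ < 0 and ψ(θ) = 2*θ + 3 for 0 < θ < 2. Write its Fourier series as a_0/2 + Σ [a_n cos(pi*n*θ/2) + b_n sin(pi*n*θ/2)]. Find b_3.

b_3 = 1/2 ∫_{-2}^{2} ψ(θ) sin(3*pi*θ/2) dθ.
Split the integral at the breakpoints.
Integrating by parts (boundary term plus one more integral), an antiderivative of (3*θ - 4) sin(3*pi*θ/2) is -2*θ*cos(3*pi*θ/2)/pi + 4*sin(3*pi*θ/2)/(3*pi**2) + 8*cos(3*pi*θ/2)/(3*pi); evaluating from -2 to 0: ∫_{-2}^{0} (3*θ - 4) sin(3*pi*θ/2) dθ = (8/(3*pi)) - (-20/(3*pi)) = 28/(3*pi).
Integrating by parts (boundary term plus one more integral), an antiderivative of (2*θ + 3) sin(3*pi*θ/2) is -4*θ*cos(3*pi*θ/2)/(3*pi) + 8*sin(3*pi*θ/2)/(9*pi**2) - 2*cos(3*pi*θ/2)/pi; evaluating from 0 to 2: ∫_{0}^{2} (2*θ + 3) sin(3*pi*θ/2) dθ = (14/(3*pi)) - (-2/pi) = 20/(3*pi).
Summing the pieces and multiplying by (1/2) gives b_3 = 8/pi.

8/pi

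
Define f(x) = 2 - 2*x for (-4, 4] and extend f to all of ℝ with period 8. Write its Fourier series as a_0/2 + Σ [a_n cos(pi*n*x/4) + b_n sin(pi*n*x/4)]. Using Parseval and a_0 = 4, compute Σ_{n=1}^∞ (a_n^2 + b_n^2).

Parseval: a_0^2/2 + Σ_{n≥1} (a_n^2+b_n^2) = 1/4 ∫_{-4}^{4} f(x)^2 dx = 152/3.
Subtract a_0^2/2 = 8: Σ (a_n^2+b_n^2) = 128/3.

128/3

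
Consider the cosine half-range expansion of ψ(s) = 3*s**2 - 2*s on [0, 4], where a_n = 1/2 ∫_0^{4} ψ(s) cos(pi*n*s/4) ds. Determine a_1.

-160/pi**2

a_1 = 1/2 ∫_0^{4} (3*s**2 - 2*s) cos(pi*s/4) ds.
Integrating by parts twice (tabular method), an antiderivative of (3*s**2 - 2*s) cos(pi*s/4) is 12*s**2*sin(pi*s/4)/pi - 8*s*sin(pi*s/4)/pi + 96*s*cos(pi*s/4)/pi**2 - 384*sin(pi*s/4)/pi**3 - 32*cos(pi*s/4)/pi**2; evaluating from 0 to 4: ∫_{0}^{4} (3*s**2 - 2*s) cos(pi*s/4) ds = (-352/pi**2) - (-32/pi**2) = -320/pi**2.
Hence a_1 = (1/2)·(-320/pi**2) = -160/pi**2.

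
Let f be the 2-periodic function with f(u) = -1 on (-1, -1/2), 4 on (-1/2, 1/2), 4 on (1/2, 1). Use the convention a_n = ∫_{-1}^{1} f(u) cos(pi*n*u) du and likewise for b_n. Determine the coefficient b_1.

b_1 = ∫_{-1}^{1} f(u) sin(pi*u) du.
Split the integral at the breakpoints.
Directly, an antiderivative of (-1) sin(pi*u) is cos(pi*u)/pi; evaluating from -1 to -1/2: ∫_{-1}^{-1/2} (-1) sin(pi*u) du = (0) - (-1/pi) = 1/pi.
Directly, an antiderivative of (4) sin(pi*u) is -4*cos(pi*u)/pi; evaluating from -1/2 to 1/2: ∫_{-1/2}^{1/2} (4) sin(pi*u) du = (0) - (0) = 0.
Directly, an antiderivative of (4) sin(pi*u) is -4*cos(pi*u)/pi; evaluating from 1/2 to 1: ∫_{1/2}^{1} (4) sin(pi*u) du = (4/pi) - (0) = 4/pi.
Summing the pieces gives b_1 = 5/pi.

5/pi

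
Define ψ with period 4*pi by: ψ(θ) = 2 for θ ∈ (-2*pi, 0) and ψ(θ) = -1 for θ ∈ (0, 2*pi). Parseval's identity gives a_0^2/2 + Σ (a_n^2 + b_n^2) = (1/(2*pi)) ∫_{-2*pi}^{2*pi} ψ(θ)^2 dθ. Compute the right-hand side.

(1/(2*pi)) ∫_{-2*pi}^{2*pi} ψ(θ)^2 dθ = (1/(2*pi)) · (10*pi) = 5.

5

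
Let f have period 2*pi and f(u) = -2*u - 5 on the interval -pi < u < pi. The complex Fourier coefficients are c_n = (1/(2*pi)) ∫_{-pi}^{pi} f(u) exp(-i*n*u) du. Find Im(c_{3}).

2/3

Since f is real-valued, Im(c_{3}) = -(1/(2*pi)) ∫_{-pi}^{pi} f(u) sin(3*u) du = -b_{3}/2.
Integrating by parts (boundary term plus one more integral), an antiderivative of (-2*u - 5) sin(3*u) is 2*u*cos(3*u)/3 - 2*sin(3*u)/9 + 5*cos(3*u)/3; evaluating from -pi to pi: ∫_{-pi}^{pi} (-2*u - 5) sin(3*u) du = (-2*pi/3 - 5/3) - (-5/3 + 2*pi/3) = -4*pi/3.
Hence Im(c_{3}) = (-1/(2*pi))·(-4*pi/3) = 2/3.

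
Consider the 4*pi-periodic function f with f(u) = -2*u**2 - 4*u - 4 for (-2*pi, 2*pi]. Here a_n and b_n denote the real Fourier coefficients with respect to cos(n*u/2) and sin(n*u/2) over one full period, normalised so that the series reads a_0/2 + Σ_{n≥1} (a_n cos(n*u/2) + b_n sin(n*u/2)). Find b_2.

8

b_2 = (1/(2*pi)) ∫_{-2*pi}^{2*pi} f(u) sin(u) du.
Integrating by parts twice (tabular method), an antiderivative of (-2*u**2 - 4*u - 4) sin(u) is 2*u**2*cos(u) - 4*u*sin(u) + 4*u*cos(u) - 4*sin(u); evaluating from -2*pi to 2*pi: ∫_{-2*pi}^{2*pi} (-2*u**2 - 4*u - 4) sin(u) du = (8*pi*(1 + pi)) - (8*pi*(-1 + pi)) = 16*pi.
Hence b_2 = (1/(2*pi))·(16*pi) = 8.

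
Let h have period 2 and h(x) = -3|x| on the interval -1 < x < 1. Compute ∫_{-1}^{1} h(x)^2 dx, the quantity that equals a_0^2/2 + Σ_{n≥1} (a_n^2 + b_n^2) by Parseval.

6

∫_{-1}^{1} h(x)^2 dx = 6.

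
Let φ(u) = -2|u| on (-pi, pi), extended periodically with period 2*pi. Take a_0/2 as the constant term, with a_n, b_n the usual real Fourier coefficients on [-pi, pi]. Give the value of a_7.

a_7 = 1/pi ∫_{-pi}^{pi} φ(u) cos(7*u) du.
φ is even and cos(7*u) is even, so the integrand is even and a_7 = 2/pi ∫_0^{pi} φ(u) cos(7*u) du.
Integrating by parts (boundary term plus one more integral), an antiderivative of (-2*u) cos(7*u) is -2*u*sin(7*u)/7 - 2*cos(7*u)/49; evaluating from 0 to pi: ∫_{0}^{pi} (-2*u) cos(7*u) du = (2/49) - (-2/49) = 4/49.
Hence a_7 = (2/pi)·(4/49) = 8/(49*pi).

8/(49*pi)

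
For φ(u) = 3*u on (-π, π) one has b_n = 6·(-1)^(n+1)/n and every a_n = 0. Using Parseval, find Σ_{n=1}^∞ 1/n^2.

pi**2/6

Parseval: Σ b_n^2 = (1/π) ∫_{-π}^{π} φ(u)^2 du = 6*pi**2.
Σ b_n^2 = Σ 36/n^2, so Σ 1/n^2 = (6*pi**2)/36 = pi**2/6.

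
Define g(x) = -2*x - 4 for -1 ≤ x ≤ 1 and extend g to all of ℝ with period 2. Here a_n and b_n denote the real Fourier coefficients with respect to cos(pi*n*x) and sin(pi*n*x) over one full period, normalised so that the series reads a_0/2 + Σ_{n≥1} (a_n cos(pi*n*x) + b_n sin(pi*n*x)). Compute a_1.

0

a_1 = ∫_{-1}^{1} g(x) cos(pi*x) dx.
Integrating by parts (boundary term plus one more integral), an antiderivative of (-2*x - 4) cos(pi*x) is -2*x*sin(pi*x)/pi - 4*sin(pi*x)/pi - 2*cos(pi*x)/pi**2; evaluating from -1 to 1: ∫_{-1}^{1} (-2*x - 4) cos(pi*x) dx = (2/pi**2) - (2/pi**2) = 0.
Hence a_1 = 0.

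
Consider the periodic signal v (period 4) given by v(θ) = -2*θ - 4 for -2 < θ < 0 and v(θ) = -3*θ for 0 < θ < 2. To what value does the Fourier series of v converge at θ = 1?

-3

v is continuous at θ = 1 with value -3, so the series converges to -3 there.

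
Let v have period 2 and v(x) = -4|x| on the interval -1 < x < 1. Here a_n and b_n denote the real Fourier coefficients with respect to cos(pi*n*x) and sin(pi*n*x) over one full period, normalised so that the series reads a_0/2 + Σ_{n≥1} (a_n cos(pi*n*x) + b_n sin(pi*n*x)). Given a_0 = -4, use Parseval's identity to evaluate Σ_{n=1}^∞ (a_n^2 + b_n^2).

Parseval: a_0^2/2 + Σ_{n≥1} (a_n^2+b_n^2) = ∫_{-1}^{1} v(x)^2 dx = 32/3.
Subtract a_0^2/2 = 8: Σ (a_n^2+b_n^2) = 8/3.

8/3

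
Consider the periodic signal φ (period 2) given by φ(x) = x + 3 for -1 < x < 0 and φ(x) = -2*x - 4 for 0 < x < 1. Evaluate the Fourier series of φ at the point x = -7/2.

x = -7/2 differs from x = 1/2 by -2 full period(s), and the series is 2-periodic.
φ is continuous at x = 1/2 with value -5, so the series converges to -5 there.

-5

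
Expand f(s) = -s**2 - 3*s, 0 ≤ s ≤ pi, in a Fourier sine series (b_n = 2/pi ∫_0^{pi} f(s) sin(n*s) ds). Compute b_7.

b_7 = 2/pi ∫_0^{pi} (-s**2 - 3*s) sin(7*s) ds.
Integrating by parts twice (tabular method), an antiderivative of (-s**2 - 3*s) sin(7*s) is s**2*cos(7*s)/7 - 2*s*sin(7*s)/49 + 3*s*cos(7*s)/7 - 3*sin(7*s)/49 - 2*cos(7*s)/343; evaluating from 0 to pi: ∫_{0}^{pi} (-s**2 - 3*s) sin(7*s) ds = (-pi**2/7 - 3*pi/7 + 2/343) - (-2/343) = -pi**2/7 - 3*pi/7 + 4/343.
Hence b_7 = (2/pi)·(-pi**2/7 - 3*pi/7 + 4/343) = 2*(-49*pi**2 - 147*pi + 4)/(343*pi).

2*(-49*pi**2 - 147*pi + 4)/(343*pi)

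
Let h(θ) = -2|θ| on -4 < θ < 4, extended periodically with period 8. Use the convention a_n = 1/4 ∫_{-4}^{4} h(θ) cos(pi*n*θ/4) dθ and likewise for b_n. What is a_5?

a_5 = 1/4 ∫_{-4}^{4} h(θ) cos(5*pi*θ/4) dθ.
h is even and cos(5*pi*θ/4) is even, so the integrand is even and a_5 = 1/2 ∫_0^{4} h(θ) cos(5*pi*θ/4) dθ.
Integrating by parts (boundary term plus one more integral), an antiderivative of (-2*θ) cos(5*pi*θ/4) is -8*θ*sin(5*pi*θ/4)/(5*pi) - 32*cos(5*pi*θ/4)/(25*pi**2); evaluating from 0 to 4: ∫_{0}^{4} (-2*θ) cos(5*pi*θ/4) dθ = (32/(25*pi**2)) - (-32/(25*pi**2)) = 64/(25*pi**2).
Hence a_5 = (1/2)·(64/(25*pi**2)) = 32/(25*pi**2).

32/(25*pi**2)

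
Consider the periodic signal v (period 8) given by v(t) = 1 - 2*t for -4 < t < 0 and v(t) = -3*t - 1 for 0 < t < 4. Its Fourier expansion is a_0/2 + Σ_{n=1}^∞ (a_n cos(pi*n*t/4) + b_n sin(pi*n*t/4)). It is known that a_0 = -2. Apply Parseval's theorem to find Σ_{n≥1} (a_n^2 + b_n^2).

Parseval: a_0^2/2 + Σ_{n≥1} (a_n^2+b_n^2) = 1/4 ∫_{-4}^{4} v(t)^2 dt = 274/3.
Subtract a_0^2/2 = 2: Σ (a_n^2+b_n^2) = 268/3.

268/3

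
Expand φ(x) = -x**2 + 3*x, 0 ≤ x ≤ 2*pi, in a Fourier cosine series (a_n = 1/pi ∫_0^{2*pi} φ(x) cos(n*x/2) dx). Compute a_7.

a_7 = 1/pi ∫_0^{2*pi} (-x**2 + 3*x) cos(7*x/2) dx.
Integrating by parts twice (tabular method), an antiderivative of (-x**2 + 3*x) cos(7*x/2) is -2*x**2*sin(7*x/2)/7 + 6*x*sin(7*x/2)/7 - 8*x*cos(7*x/2)/49 + 16*sin(7*x/2)/343 + 12*cos(7*x/2)/49; evaluating from 0 to 2*pi: ∫_{0}^{2*pi} (-x**2 + 3*x) cos(7*x/2) dx = (-12/49 + 16*pi/49) - (12/49) = -24/49 + 16*pi/49.
Hence a_7 = (1/pi)·(-24/49 + 16*pi/49) = 8*(-3 + 2*pi)/(49*pi).

8*(-3 + 2*pi)/(49*pi)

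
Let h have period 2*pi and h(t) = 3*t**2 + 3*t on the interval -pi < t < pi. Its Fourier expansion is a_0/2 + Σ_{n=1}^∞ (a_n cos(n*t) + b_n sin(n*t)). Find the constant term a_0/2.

pi**2

a_0 = 1/pi ∫_{-pi}^{pi} h(t) dt = 1/pi · (2*pi**3) = 2*pi**2.
So the constant term a_0/2 = pi**2.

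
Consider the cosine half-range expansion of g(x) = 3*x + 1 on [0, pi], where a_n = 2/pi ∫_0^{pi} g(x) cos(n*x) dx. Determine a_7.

-12/(49*pi)

a_7 = 2/pi ∫_0^{pi} (3*x + 1) cos(7*x) dx.
Integrating by parts (boundary term plus one more integral), an antiderivative of (3*x + 1) cos(7*x) is 3*x*sin(7*x)/7 + sin(7*x)/7 + 3*cos(7*x)/49; evaluating from 0 to pi: ∫_{0}^{pi} (3*x + 1) cos(7*x) dx = (-3/49) - (3/49) = -6/49.
Hence a_7 = (2/pi)·(-6/49) = -12/(49*pi).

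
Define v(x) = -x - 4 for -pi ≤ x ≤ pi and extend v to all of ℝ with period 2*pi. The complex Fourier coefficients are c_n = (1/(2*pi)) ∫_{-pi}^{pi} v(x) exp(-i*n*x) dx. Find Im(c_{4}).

-1/4

Since v is real-valued, Im(c_{4}) = -(1/(2*pi)) ∫_{-pi}^{pi} v(x) sin(4*x) dx = -b_{4}/2.
Integrating by parts (boundary term plus one more integral), an antiderivative of (-x - 4) sin(4*x) is x*cos(4*x)/4 - sin(4*x)/16 + cos(4*x); evaluating from -pi to pi: ∫_{-pi}^{pi} (-x - 4) sin(4*x) dx = (pi/4 + 1) - (1 - pi/4) = pi/2.
Hence Im(c_{4}) = (-1/(2*pi))·(pi/2) = -1/4.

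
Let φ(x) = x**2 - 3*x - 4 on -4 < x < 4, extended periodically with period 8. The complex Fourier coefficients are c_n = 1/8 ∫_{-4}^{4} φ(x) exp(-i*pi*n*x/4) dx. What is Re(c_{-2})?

8/pi**2

Since φ is real-valued, Re(c_{-2}) = 1/8 ∫_{-4}^{4} φ(x) cos(-pi*x/2) dx = a_{2}/2.
Integrating by parts twice (tabular method), an antiderivative of (x**2 - 3*x - 4) cos(-pi*x/2) is 2*x**2*sin(pi*x/2)/pi - 6*x*sin(pi*x/2)/pi + 8*x*cos(pi*x/2)/pi**2 - 8*sin(pi*x/2)/pi - 16*sin(pi*x/2)/pi**3 - 12*cos(pi*x/2)/pi**2; evaluating from -4 to 4: ∫_{-4}^{4} (x**2 - 3*x - 4) cos(-pi*x/2) dx = (20/pi**2) - (-44/pi**2) = 64/pi**2.
Hence Re(c_{-2}) = (1/8)·(64/pi**2) = 8/pi**2.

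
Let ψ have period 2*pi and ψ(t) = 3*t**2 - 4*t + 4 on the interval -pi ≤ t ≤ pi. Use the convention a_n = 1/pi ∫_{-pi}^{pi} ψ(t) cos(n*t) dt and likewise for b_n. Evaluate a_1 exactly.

-12

a_1 = 1/pi ∫_{-pi}^{pi} ψ(t) cos(t) dt.
Integrating by parts twice (tabular method), an antiderivative of (3*t**2 - 4*t + 4) cos(t) is 3*t**2*sin(t) - 4*t*sin(t) + 6*t*cos(t) - 2*sin(t) - 4*cos(t); evaluating from -pi to pi: ∫_{-pi}^{pi} (3*t**2 - 4*t + 4) cos(t) dt = (4 - 6*pi) - (4 + 6*pi) = -12*pi.
Hence a_1 = (1/pi)·(-12*pi) = -12.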